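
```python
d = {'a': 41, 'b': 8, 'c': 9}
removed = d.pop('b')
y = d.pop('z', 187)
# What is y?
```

After line 1: d = {'a': 41, 'b': 8, 'c': 9}
After line 2 (pop 'b' returns 8): d = {'a': 41, 'c': 9}, removed = 8
After line 3 (pop 'z' missing, returns default 187): d = {'a': 41, 'c': 9}, y = 187

187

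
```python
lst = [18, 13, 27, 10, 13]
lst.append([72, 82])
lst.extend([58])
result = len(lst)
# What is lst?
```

After line 1: lst = [18, 13, 27, 10, 13]
After line 2 (append adds [72, 82] as single element): lst = [18, 13, 27, 10, 13, [72, 82]]
After line 3 (extend unpacks [58], adds 58): lst = [18, 13, 27, 10, 13, [72, 82], 58]
After line 4: result = len(lst) = 7

[18, 13, 27, 10, 13, [72, 82], 58]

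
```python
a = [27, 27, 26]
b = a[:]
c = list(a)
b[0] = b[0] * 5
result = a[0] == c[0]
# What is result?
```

After line 1: a = [27, 27, 26]
After line 2 (b = a[:], copy): a = [27, 27, 26], b = [27, 27, 26]
After line 3 (c = list(a) is a copy, new object): c = [27, 27, 26]
After line 4 (b[0] = 27 * 5 = 135; only b mutates (copy)): a = [27, 27, 26], b = [135, 27, 26], c = [27, 27, 26]
After line 5 (a[0] = 27, c[0] = 27; result = True)

True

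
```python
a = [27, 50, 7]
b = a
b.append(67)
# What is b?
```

After line 1: a = [27, 50, 7]
After line 2 (b = a is an alias, same object): a = [27, 50, 7], b = [27, 50, 7]
After line 3 (b.append mutates the shared list): a = [27, 50, 7, 67], b = [27, 50, 7, 67]

[27, 50, 7, 67]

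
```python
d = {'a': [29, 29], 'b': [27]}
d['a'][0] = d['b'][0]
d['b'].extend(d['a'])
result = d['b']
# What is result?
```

After line 1: d = {'a': [29, 29], 'b': [27]}
After line 2 (a[0] = b[0] = 27): d = {'a': [27, 29], 'b': [27]}
After line 3 (b.extend(a) appends [27, 29]): d = {'a': [27, 29], 'b': [27, 27, 29]}
After line 4: result = d['b'] = [27, 27, 29]

[27, 27, 29]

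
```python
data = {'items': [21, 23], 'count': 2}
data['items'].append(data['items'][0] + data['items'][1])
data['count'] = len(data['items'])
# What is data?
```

After line 1: data = {'items': [21, 23], 'count': 2}
After line 2 (append 21 + 23 = 44): data = {'items': [21, 23, 44], 'count': 2}
After line 3 (count = len(items) = 3): data = {'items': [21, 23, 44], 'count': 3}

{'items': [21, 23, 44], 'count': 3}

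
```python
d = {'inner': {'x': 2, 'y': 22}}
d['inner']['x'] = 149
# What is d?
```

After line 1: d = {'inner': {'x': 2, 'y': 22}}
After line 2 (inner x overwritten): d = {'inner': {'x': 149, 'y': 22}}

{'inner': {'x': 149, 'y': 22}}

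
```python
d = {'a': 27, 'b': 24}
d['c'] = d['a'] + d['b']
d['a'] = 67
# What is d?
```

After line 1: d = {'a': 27, 'b': 24}
After line 2 (d['c'] = 27 + 24): d = {'a': 27, 'b': 24, 'c': 51}
After line 3: d = {'a': 67, 'b': 24, 'c': 51}

{'a': 67, 'b': 24, 'c': 51}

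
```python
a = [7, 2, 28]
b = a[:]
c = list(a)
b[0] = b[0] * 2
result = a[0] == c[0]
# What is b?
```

After line 1: a = [7, 2, 28]
After line 2 (b = a[:], copy): a = [7, 2, 28], b = [7, 2, 28]
After line 3 (c = list(a) is a copy, new object): c = [7, 2, 28]
After line 4 (b[0] = 7 * 2 = 14; only b mutates (copy)): a = [7, 2, 28], b = [14, 2, 28], c = [7, 2, 28]
After line 5 (a[0] = 7, c[0] = 7; result = True)

[14, 2, 28]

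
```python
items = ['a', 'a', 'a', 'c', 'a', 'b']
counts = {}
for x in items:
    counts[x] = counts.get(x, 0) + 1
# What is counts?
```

Initial: counts = {}, items = ['a', 'a', 'a', 'c', 'a', 'b']
See 'a': counts = {'a': 1}
See 'a': counts = {'a': 2}
See 'a': counts = {'a': 3}
See 'c': counts = {'a': 3, 'c': 1}
See 'a': counts = {'a': 4, 'c': 1}
See 'b': counts = {'a': 4, 'c': 1, 'b': 1}

{'a': 4, 'c': 1, 'b': 1}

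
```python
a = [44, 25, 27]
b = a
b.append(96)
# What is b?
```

After line 1: a = [44, 25, 27]
After line 2 (b = a is an alias, same object): a = [44, 25, 27], b = [44, 25, 27]
After line 3 (b.append mutates the shared list): a = [44, 25, 27, 96], b = [44, 25, 27, 96]

[44, 25, 27, 96]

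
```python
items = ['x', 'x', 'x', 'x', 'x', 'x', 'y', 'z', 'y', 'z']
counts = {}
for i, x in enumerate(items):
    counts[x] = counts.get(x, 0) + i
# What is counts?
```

Initial: counts = {}, items = ['x', 'x', 'x', 'x', 'x', 'x', 'y', 'z', 'y', 'z']
i=0, x='x': counts = {'x': 0}
i=1, x='x': counts = {'x': 1}
i=2, x='x': counts = {'x': 3}
i=3, x='x': counts = {'x': 6}
i=4, x='x': counts = {'x': 10}
i=5, x='x': counts = {'x': 15}
i=6, x='y': counts = {'x': 15, 'y': 6}
i=7, x='z': counts = {'x': 15, 'y': 6, 'z': 7}
i=8, x='y': counts = {'x': 15, 'y': 14, 'z': 7}
i=9, x='z': counts = {'x': 15, 'y': 14, 'z': 16}

{'x': 15, 'y': 14, 'z': 16}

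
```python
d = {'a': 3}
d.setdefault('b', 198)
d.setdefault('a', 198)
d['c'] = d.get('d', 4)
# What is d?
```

After line 1: d = {'a': 3}
After line 2 (setdefault adds 'b'=198): d = {'a': 3, 'b': 198}
After line 3 (setdefault 'a' no-op, already exists): d = {'a': 3, 'b': 198}
After line 4 (get('d', 4) returns default since 'd' not in d): d = {'a': 3, 'b': 198, 'c': 4}

{'a': 3, 'b': 198, 'c': 4}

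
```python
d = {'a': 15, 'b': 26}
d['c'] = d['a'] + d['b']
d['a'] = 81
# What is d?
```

After line 1: d = {'a': 15, 'b': 26}
After line 2 (d['c'] = 15 + 26): d = {'a': 15, 'b': 26, 'c': 41}
After line 3: d = {'a': 81, 'b': 26, 'c': 41}

{'a': 81, 'b': 26, 'c': 41}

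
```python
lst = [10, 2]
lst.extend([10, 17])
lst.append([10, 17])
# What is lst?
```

After line 1: lst = [10, 2]
After line 2 (extend unpacks [10, 17]): lst = [10, 2, 10, 17]
After line 3 (append adds [10, 17] as single element): lst = [10, 2, 10, 17, [10, 17]]

[10, 2, 10, 17, [10, 17]]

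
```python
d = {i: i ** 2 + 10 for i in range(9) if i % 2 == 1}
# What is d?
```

{1: 11, 3: 19, 5: 35, 7: 59}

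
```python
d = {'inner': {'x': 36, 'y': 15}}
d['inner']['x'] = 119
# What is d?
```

After line 1: d = {'inner': {'x': 36, 'y': 15}}
After line 2 (inner x overwritten): d = {'inner': {'x': 119, 'y': 15}}

{'inner': {'x': 119, 'y': 15}}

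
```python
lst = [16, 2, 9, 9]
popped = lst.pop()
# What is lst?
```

[16, 2, 9]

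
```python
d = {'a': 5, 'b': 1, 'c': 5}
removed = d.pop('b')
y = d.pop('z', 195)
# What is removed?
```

After line 1: d = {'a': 5, 'b': 1, 'c': 5}
After line 2 (pop 'b' returns 1): d = {'a': 5, 'c': 5}, removed = 1
After line 3 (pop 'z' missing, returns default 195): d = {'a': 5, 'c': 5}, y = 195

1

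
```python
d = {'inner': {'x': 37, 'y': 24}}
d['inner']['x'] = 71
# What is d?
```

After line 1: d = {'inner': {'x': 37, 'y': 24}}
After line 2 (inner x overwritten): d = {'inner': {'x': 71, 'y': 24}}

{'inner': {'x': 71, 'y': 24}}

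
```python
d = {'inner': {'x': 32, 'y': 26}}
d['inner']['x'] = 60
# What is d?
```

After line 1: d = {'inner': {'x': 32, 'y': 26}}
After line 2 (inner x overwritten): d = {'inner': {'x': 60, 'y': 26}}

{'inner': {'x': 60, 'y': 26}}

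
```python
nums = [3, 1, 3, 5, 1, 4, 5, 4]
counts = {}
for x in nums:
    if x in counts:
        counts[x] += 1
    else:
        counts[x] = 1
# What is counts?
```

Initial: counts = {}, nums = [3, 1, 3, 5, 1, 4, 5, 4]
See 3: counts = {3: 1}
See 1: counts = {3: 1, 1: 1}
See 3: counts = {3: 2, 1: 1}
See 5: counts = {3: 2, 1: 1, 5: 1}
See 1: counts = {3: 2, 1: 2, 5: 1}
See 4: counts = {3: 2, 1: 2, 5: 1, 4: 1}
See 5: counts = {3: 2, 1: 2, 5: 2, 4: 1}
See 4: counts = {3: 2, 1: 2, 5: 2, 4: 2}

{3: 2, 1: 2, 5: 2, 4: 2}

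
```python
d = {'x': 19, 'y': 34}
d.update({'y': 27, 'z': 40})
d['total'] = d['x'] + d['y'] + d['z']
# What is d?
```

After line 1: d = {'x': 19, 'y': 34}
After line 2 (y overwritten, z added): d = {'x': 19, 'y': 27, 'z': 40}
After line 3 (total = 19 + 27 + 40 = 86): d = {'x': 19, 'y': 27, 'z': 40, 'total': 86}

{'x': 19, 'y': 27, 'z': 40, 'total': 86}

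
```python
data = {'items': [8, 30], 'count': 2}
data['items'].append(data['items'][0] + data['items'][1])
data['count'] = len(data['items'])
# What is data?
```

After line 1: data = {'items': [8, 30], 'count': 2}
After line 2 (append 8 + 30 = 38): data = {'items': [8, 30, 38], 'count': 2}
After line 3 (count = len(items) = 3): data = {'items': [8, 30, 38], 'count': 3}

{'items': [8, 30, 38], 'count': 3}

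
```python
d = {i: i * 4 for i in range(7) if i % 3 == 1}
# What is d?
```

{1: 4, 4: 16}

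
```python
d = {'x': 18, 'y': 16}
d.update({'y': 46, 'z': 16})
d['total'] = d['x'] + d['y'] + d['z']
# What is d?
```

After line 1: d = {'x': 18, 'y': 16}
After line 2 (y overwritten, z added): d = {'x': 18, 'y': 46, 'z': 16}
After line 3 (total = 18 + 46 + 16 = 80): d = {'x': 18, 'y': 46, 'z': 16, 'total': 80}

{'x': 18, 'y': 46, 'z': 16, 'total': 80}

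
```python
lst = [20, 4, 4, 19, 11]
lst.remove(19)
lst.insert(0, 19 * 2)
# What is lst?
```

After line 1: lst = [20, 4, 4, 19, 11]
After line 2 (remove first 19): lst = [20, 4, 4, 11]
After line 3 (insert 38 at index 0): lst = [38, 20, 4, 4, 11]

[38, 20, 4, 4, 11]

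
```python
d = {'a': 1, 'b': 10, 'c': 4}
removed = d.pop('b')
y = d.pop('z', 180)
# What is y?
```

After line 1: d = {'a': 1, 'b': 10, 'c': 4}
After line 2 (pop 'b' returns 10): d = {'a': 1, 'c': 4}, removed = 10
After line 3 (pop 'z' missing, returns default 180): d = {'a': 1, 'c': 4}, y = 180

180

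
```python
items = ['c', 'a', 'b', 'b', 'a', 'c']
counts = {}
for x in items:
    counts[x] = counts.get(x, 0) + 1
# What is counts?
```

Initial: counts = {}, items = ['c', 'a', 'b', 'b', 'a', 'c']
See 'c': counts = {'c': 1}
See 'a': counts = {'c': 1, 'a': 1}
See 'b': counts = {'c': 1, 'a': 1, 'b': 1}
See 'b': counts = {'c': 1, 'a': 1, 'b': 2}
See 'a': counts = {'c': 1, 'a': 2, 'b': 2}
See 'c': counts = {'c': 2, 'a': 2, 'b': 2}

{'c': 2, 'a': 2, 'b': 2}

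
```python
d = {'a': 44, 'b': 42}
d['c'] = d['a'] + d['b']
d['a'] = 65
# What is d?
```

After line 1: d = {'a': 44, 'b': 42}
After line 2 (d['c'] = 44 + 42): d = {'a': 44, 'b': 42, 'c': 86}
After line 3: d = {'a': 65, 'b': 42, 'c': 86}

{'a': 65, 'b': 42, 'c': 86}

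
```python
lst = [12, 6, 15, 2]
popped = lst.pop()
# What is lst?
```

[12, 6, 15]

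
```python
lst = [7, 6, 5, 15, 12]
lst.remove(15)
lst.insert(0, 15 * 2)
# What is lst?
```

After line 1: lst = [7, 6, 5, 15, 12]
After line 2 (remove first 15): lst = [7, 6, 5, 12]
After line 3 (insert 30 at index 0): lst = [30, 7, 6, 5, 12]

[30, 7, 6, 5, 12]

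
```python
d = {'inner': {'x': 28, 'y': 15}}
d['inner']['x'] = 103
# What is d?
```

After line 1: d = {'inner': {'x': 28, 'y': 15}}
After line 2 (inner x overwritten): d = {'inner': {'x': 103, 'y': 15}}

{'inner': {'x': 103, 'y': 15}}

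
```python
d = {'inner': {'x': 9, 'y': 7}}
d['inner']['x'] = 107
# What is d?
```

After line 1: d = {'inner': {'x': 9, 'y': 7}}
After line 2 (inner x overwritten): d = {'inner': {'x': 107, 'y': 7}}

{'inner': {'x': 107, 'y': 7}}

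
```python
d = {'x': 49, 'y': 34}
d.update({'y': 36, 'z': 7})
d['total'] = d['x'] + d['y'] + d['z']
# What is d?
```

After line 1: d = {'x': 49, 'y': 34}
After line 2 (y overwritten, z added): d = {'x': 49, 'y': 36, 'z': 7}
After line 3 (total = 49 + 36 + 7 = 92): d = {'x': 49, 'y': 36, 'z': 7, 'total': 92}

{'x': 49, 'y': 36, 'z': 7, 'total': 92}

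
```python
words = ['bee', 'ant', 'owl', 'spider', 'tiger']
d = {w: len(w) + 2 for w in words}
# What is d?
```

{'bee': 5, 'ant': 5, 'owl': 5, 'spider': 8, 'tiger': 7}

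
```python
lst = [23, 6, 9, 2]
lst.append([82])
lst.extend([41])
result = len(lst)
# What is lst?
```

After line 1: lst = [23, 6, 9, 2]
After line 2 (append adds [82] as single element): lst = [23, 6, 9, 2, [82]]
After line 3 (extend unpacks [41], adds 41): lst = [23, 6, 9, 2, [82], 41]
After line 4: result = len(lst) = 6

[23, 6, 9, 2, [82], 41]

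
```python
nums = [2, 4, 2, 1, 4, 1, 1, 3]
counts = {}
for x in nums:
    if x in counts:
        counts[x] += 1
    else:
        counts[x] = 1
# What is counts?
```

Initial: counts = {}, nums = [2, 4, 2, 1, 4, 1, 1, 3]
See 2: counts = {2: 1}
See 4: counts = {2: 1, 4: 1}
See 2: counts = {2: 2, 4: 1}
See 1: counts = {2: 2, 4: 1, 1: 1}
See 4: counts = {2: 2, 4: 2, 1: 1}
See 1: counts = {2: 2, 4: 2, 1: 2}
See 1: counts = {2: 2, 4: 2, 1: 3}
See 3: counts = {2: 2, 4: 2, 1: 3, 3: 1}

{2: 2, 4: 2, 1: 3, 3: 1}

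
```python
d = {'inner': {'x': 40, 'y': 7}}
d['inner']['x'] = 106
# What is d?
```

After line 1: d = {'inner': {'x': 40, 'y': 7}}
After line 2 (inner x overwritten): d = {'inner': {'x': 106, 'y': 7}}

{'inner': {'x': 106, 'y': 7}}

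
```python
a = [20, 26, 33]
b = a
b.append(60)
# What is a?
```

After line 1: a = [20, 26, 33]
After line 2 (b = a is an alias, same object): a = [20, 26, 33], b = [20, 26, 33]
After line 3 (b.append mutates the shared list): a = [20, 26, 33, 60], b = [20, 26, 33, 60]

[20, 26, 33, 60]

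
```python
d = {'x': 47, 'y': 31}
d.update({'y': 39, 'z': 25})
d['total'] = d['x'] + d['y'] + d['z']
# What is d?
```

After line 1: d = {'x': 47, 'y': 31}
After line 2 (y overwritten, z added): d = {'x': 47, 'y': 39, 'z': 25}
After line 3 (total = 47 + 39 + 25 = 111): d = {'x': 47, 'y': 39, 'z': 25, 'total': 111}

{'x': 47, 'y': 39, 'z': 25, 'total': 111}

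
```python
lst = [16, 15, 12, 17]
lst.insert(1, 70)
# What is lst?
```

[16, 70, 15, 12, 17]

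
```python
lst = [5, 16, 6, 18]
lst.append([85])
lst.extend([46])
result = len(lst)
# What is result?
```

After line 1: lst = [5, 16, 6, 18]
After line 2 (append adds [85] as single element): lst = [5, 16, 6, 18, [85]]
After line 3 (extend unpacks [46], adds 46): lst = [5, 16, 6, 18, [85], 46]
After line 4: result = len(lst) = 6

6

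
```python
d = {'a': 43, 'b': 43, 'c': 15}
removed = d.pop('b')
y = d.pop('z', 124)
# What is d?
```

After line 1: d = {'a': 43, 'b': 43, 'c': 15}
After line 2 (pop 'b' returns 43): d = {'a': 43, 'c': 15}, removed = 43
After line 3 (pop 'z' missing, returns default 124): d = {'a': 43, 'c': 15}, y = 124

{'a': 43, 'c': 15}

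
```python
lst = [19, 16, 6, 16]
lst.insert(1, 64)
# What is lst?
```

[19, 64, 16, 6, 16]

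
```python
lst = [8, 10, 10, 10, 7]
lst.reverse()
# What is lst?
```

[7, 10, 10, 10, 8]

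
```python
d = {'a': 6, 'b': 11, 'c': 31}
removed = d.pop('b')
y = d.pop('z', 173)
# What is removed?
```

After line 1: d = {'a': 6, 'b': 11, 'c': 31}
After line 2 (pop 'b' returns 11): d = {'a': 6, 'c': 31}, removed = 11
After line 3 (pop 'z' missing, returns default 173): d = {'a': 6, 'c': 31}, y = 173

11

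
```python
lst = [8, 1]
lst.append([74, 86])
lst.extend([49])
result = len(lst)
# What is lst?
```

After line 1: lst = [8, 1]
After line 2 (append adds [74, 86] as single element): lst = [8, 1, [74, 86]]
After line 3 (extend unpacks [49], adds 49): lst = [8, 1, [74, 86], 49]
After line 4: result = len(lst) = 4

[8, 1, [74, 86], 49]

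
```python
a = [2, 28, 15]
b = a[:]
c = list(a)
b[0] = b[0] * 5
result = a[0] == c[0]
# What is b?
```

After line 1: a = [2, 28, 15]
After line 2 (b = a[:], copy): a = [2, 28, 15], b = [2, 28, 15]
After line 3 (c = list(a) is a copy, new object): c = [2, 28, 15]
After line 4 (b[0] = 2 * 5 = 10; only b mutates (copy)): a = [2, 28, 15], b = [10, 28, 15], c = [2, 28, 15]
After line 5 (a[0] = 2, c[0] = 2; result = True)

[10, 28, 15]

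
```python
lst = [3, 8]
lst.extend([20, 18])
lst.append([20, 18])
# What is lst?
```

After line 1: lst = [3, 8]
After line 2 (extend unpacks [20, 18]): lst = [3, 8, 20, 18]
After line 3 (append adds [20, 18] as single element): lst = [3, 8, 20, 18, [20, 18]]

[3, 8, 20, 18, [20, 18]]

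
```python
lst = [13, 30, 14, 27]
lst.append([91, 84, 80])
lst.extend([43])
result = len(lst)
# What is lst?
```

After line 1: lst = [13, 30, 14, 27]
After line 2 (append adds [91, 84, 80] as single element): lst = [13, 30, 14, 27, [91, 84, 80]]
After line 3 (extend unpacks [43], adds 43): lst = [13, 30, 14, 27, [91, 84, 80], 43]
After line 4: result = len(lst) = 6

[13, 30, 14, 27, [91, 84, 80], 43]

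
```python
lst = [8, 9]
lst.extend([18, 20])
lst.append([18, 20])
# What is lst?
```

After line 1: lst = [8, 9]
After line 2 (extend unpacks [18, 20]): lst = [8, 9, 18, 20]
After line 3 (append adds [18, 20] as single element): lst = [8, 9, 18, 20, [18, 20]]

[8, 9, 18, 20, [18, 20]]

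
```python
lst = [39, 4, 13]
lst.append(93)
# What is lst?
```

[39, 4, 13, 93]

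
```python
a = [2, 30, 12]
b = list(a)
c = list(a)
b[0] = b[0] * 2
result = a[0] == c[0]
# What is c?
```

After line 1: a = [2, 30, 12]
After line 2 (b = list(a), copy): a = [2, 30, 12], b = [2, 30, 12]
After line 3 (c = list(a) is a copy, new object): c = [2, 30, 12]
After line 4 (b[0] = 2 * 2 = 4; only b mutates (copy)): a = [2, 30, 12], b = [4, 30, 12], c = [2, 30, 12]
After line 5 (a[0] = 2, c[0] = 2; result = True)

[2, 30, 12]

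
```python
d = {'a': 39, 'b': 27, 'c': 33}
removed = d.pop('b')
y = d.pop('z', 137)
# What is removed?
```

After line 1: d = {'a': 39, 'b': 27, 'c': 33}
After line 2 (pop 'b' returns 27): d = {'a': 39, 'c': 33}, removed = 27
After line 3 (pop 'z' missing, returns default 137): d = {'a': 39, 'c': 33}, y = 137

27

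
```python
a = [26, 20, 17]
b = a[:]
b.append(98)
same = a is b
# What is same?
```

After line 1: a = [26, 20, 17]
After line 2 (b = a[:] is a shallow copy, new object): a = [26, 20, 17], b = [26, 20, 17]
After line 3 (append only mutates b): a = [26, 20, 17], b = [26, 20, 17, 98]
After line 4 (same = a is b; different objects -> False): same = False

False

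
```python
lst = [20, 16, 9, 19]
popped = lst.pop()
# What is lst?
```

[20, 16, 9]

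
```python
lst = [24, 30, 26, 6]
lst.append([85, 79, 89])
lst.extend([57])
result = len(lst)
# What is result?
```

After line 1: lst = [24, 30, 26, 6]
After line 2 (append adds [85, 79, 89] as single element): lst = [24, 30, 26, 6, [85, 79, 89]]
After line 3 (extend unpacks [57], adds 57): lst = [24, 30, 26, 6, [85, 79, 89], 57]
After line 4: result = len(lst) = 6

6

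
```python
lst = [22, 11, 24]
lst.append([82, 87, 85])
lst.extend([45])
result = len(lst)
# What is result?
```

After line 1: lst = [22, 11, 24]
After line 2 (append adds [82, 87, 85] as single element): lst = [22, 11, 24, [82, 87, 85]]
After line 3 (extend unpacks [45], adds 45): lst = [22, 11, 24, [82, 87, 85], 45]
After line 4: result = len(lst) = 5

5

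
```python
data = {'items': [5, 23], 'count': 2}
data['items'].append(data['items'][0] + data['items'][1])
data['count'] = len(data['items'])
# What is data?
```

After line 1: data = {'items': [5, 23], 'count': 2}
After line 2 (append 5 + 23 = 28): data = {'items': [5, 23, 28], 'count': 2}
After line 3 (count = len(items) = 3): data = {'items': [5, 23, 28], 'count': 3}

{'items': [5, 23, 28], 'count': 3}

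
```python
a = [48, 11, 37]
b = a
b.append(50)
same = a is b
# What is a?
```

After line 1: a = [48, 11, 37]
After line 2 (b = a is an alias, same object): a = [48, 11, 37], b = [48, 11, 37]
After line 3 (b.append mutates the shared list): a = [48, 11, 37, 50], b = [48, 11, 37, 50]
After line 4 (same = a is b; same object -> True): same = True

[48, 11, 37, 50]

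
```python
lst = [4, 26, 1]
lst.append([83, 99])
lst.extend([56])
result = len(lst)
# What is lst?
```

After line 1: lst = [4, 26, 1]
After line 2 (append adds [83, 99] as single element): lst = [4, 26, 1, [83, 99]]
After line 3 (extend unpacks [56], adds 56): lst = [4, 26, 1, [83, 99], 56]
After line 4: result = len(lst) = 5

[4, 26, 1, [83, 99], 56]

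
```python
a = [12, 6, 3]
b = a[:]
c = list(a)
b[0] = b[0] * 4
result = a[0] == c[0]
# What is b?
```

After line 1: a = [12, 6, 3]
After line 2 (b = a[:], copy): a = [12, 6, 3], b = [12, 6, 3]
After line 3 (c = list(a) is a copy, new object): c = [12, 6, 3]
After line 4 (b[0] = 12 * 4 = 48; only b mutates (copy)): a = [12, 6, 3], b = [48, 6, 3], c = [12, 6, 3]
After line 5 (a[0] = 12, c[0] = 12; result = True)

[48, 6, 3]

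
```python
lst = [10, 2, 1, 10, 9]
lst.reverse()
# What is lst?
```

[9, 10, 1, 2, 10]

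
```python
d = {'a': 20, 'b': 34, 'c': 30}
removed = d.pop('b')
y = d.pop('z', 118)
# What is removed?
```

After line 1: d = {'a': 20, 'b': 34, 'c': 30}
After line 2 (pop 'b' returns 34): d = {'a': 20, 'c': 30}, removed = 34
After line 3 (pop 'z' missing, returns default 118): d = {'a': 20, 'c': 30}, y = 118

34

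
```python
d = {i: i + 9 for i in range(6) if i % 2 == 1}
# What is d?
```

{1: 10, 3: 12, 5: 14}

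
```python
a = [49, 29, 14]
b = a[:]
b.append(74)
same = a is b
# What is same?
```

After line 1: a = [49, 29, 14]
After line 2 (b = a[:] is a shallow copy, new object): a = [49, 29, 14], b = [49, 29, 14]
After line 3 (append only mutates b): a = [49, 29, 14], b = [49, 29, 14, 74]
After line 4 (same = a is b; different objects -> False): same = False

False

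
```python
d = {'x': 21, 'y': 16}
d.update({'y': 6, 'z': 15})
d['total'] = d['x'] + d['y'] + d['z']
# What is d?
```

After line 1: d = {'x': 21, 'y': 16}
After line 2 (y overwritten, z added): d = {'x': 21, 'y': 6, 'z': 15}
After line 3 (total = 21 + 6 + 15 = 42): d = {'x': 21, 'y': 6, 'z': 15, 'total': 42}

{'x': 21, 'y': 6, 'z': 15, 'total': 42}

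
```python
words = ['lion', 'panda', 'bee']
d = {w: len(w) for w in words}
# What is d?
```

{'lion': 4, 'panda': 5, 'bee': 3}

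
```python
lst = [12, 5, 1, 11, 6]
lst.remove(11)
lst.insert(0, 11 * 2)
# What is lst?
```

After line 1: lst = [12, 5, 1, 11, 6]
After line 2 (remove first 11): lst = [12, 5, 1, 6]
After line 3 (insert 22 at index 0): lst = [22, 12, 5, 1, 6]

[22, 12, 5, 1, 6]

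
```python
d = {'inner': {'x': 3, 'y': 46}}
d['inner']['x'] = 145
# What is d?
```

After line 1: d = {'inner': {'x': 3, 'y': 46}}
After line 2 (inner x overwritten): d = {'inner': {'x': 145, 'y': 46}}

{'inner': {'x': 145, 'y': 46}}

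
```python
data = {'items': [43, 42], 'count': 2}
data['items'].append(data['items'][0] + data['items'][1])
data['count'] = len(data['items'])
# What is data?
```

After line 1: data = {'items': [43, 42], 'count': 2}
After line 2 (append 43 + 42 = 85): data = {'items': [43, 42, 85], 'count': 2}
After line 3 (count = len(items) = 3): data = {'items': [43, 42, 85], 'count': 3}

{'items': [43, 42, 85], 'count': 3}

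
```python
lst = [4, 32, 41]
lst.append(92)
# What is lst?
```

[4, 32, 41, 92]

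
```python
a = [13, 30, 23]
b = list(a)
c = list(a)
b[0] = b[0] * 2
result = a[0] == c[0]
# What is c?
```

After line 1: a = [13, 30, 23]
After line 2 (b = list(a), copy): a = [13, 30, 23], b = [13, 30, 23]
After line 3 (c = list(a) is a copy, new object): c = [13, 30, 23]
After line 4 (b[0] = 13 * 2 = 26; only b mutates (copy)): a = [13, 30, 23], b = [26, 30, 23], c = [13, 30, 23]
After line 5 (a[0] = 13, c[0] = 13; result = True)

[13, 30, 23]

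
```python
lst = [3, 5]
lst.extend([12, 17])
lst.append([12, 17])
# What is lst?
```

After line 1: lst = [3, 5]
After line 2 (extend unpacks [12, 17]): lst = [3, 5, 12, 17]
After line 3 (append adds [12, 17] as single element): lst = [3, 5, 12, 17, [12, 17]]

[3, 5, 12, 17, [12, 17]]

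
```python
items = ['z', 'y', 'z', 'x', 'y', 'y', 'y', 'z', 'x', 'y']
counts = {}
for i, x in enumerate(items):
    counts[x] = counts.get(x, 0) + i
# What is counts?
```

Initial: counts = {}, items = ['z', 'y', 'z', 'x', 'y', 'y', 'y', 'z', 'x', 'y']
i=0, x='z': counts = {'z': 0}
i=1, x='y': counts = {'z': 0, 'y': 1}
i=2, x='z': counts = {'z': 2, 'y': 1}
i=3, x='x': counts = {'z': 2, 'y': 1, 'x': 3}
i=4, x='y': counts = {'z': 2, 'y': 5, 'x': 3}
i=5, x='y': counts = {'z': 2, 'y': 10, 'x': 3}
i=6, x='y': counts = {'z': 2, 'y': 16, 'x': 3}
i=7, x='z': counts = {'z': 9, 'y': 16, 'x': 3}
i=8, x='x': counts = {'z': 9, 'y': 16, 'x': 11}
i=9, x='y': counts = {'z': 9, 'y': 25, 'x': 11}

{'z': 9, 'y': 25, 'x': 11}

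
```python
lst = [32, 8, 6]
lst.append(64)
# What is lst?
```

[32, 8, 6, 64]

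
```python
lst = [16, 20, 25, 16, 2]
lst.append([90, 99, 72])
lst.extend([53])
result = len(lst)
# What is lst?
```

After line 1: lst = [16, 20, 25, 16, 2]
After line 2 (append adds [90, 99, 72] as single element): lst = [16, 20, 25, 16, 2, [90, 99, 72]]
After line 3 (extend unpacks [53], adds 53): lst = [16, 20, 25, 16, 2, [90, 99, 72], 53]
After line 4: result = len(lst) = 7

[16, 20, 25, 16, 2, [90, 99, 72], 53]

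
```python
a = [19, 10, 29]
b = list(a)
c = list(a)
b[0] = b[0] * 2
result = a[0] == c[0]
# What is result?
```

After line 1: a = [19, 10, 29]
After line 2 (b = list(a), copy): a = [19, 10, 29], b = [19, 10, 29]
After line 3 (c = list(a) is a copy, new object): c = [19, 10, 29]
After line 4 (b[0] = 19 * 2 = 38; only b mutates (copy)): a = [19, 10, 29], b = [38, 10, 29], c = [19, 10, 29]
After line 5 (a[0] = 19, c[0] = 19; result = True)

True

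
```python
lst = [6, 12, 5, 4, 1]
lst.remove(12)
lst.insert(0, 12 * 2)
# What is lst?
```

After line 1: lst = [6, 12, 5, 4, 1]
After line 2 (remove first 12): lst = [6, 5, 4, 1]
After line 3 (insert 24 at index 0): lst = [24, 6, 5, 4, 1]

[24, 6, 5, 4, 1]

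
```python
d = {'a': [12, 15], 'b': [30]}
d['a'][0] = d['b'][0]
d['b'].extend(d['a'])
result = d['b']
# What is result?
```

After line 1: d = {'a': [12, 15], 'b': [30]}
After line 2 (a[0] = b[0] = 30): d = {'a': [30, 15], 'b': [30]}
After line 3 (b.extend(a) appends [30, 15]): d = {'a': [30, 15], 'b': [30, 30, 15]}
After line 4: result = d['b'] = [30, 30, 15]

[30, 30, 15]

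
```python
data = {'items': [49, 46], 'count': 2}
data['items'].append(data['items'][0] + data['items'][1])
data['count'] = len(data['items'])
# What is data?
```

After line 1: data = {'items': [49, 46], 'count': 2}
After line 2 (append 49 + 46 = 95): data = {'items': [49, 46, 95], 'count': 2}
After line 3 (count = len(items) = 3): data = {'items': [49, 46, 95], 'count': 3}

{'items': [49, 46, 95], 'count': 3}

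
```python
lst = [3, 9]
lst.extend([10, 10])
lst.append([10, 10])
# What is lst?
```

After line 1: lst = [3, 9]
After line 2 (extend unpacks [10, 10]): lst = [3, 9, 10, 10]
After line 3 (append adds [10, 10] as single element): lst = [3, 9, 10, 10, [10, 10]]

[3, 9, 10, 10, [10, 10]]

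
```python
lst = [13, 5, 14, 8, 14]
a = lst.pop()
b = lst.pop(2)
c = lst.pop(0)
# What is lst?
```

After line 1: lst = [13, 5, 14, 8, 14]
After line 2 (pop() -> a = 14): lst = [13, 5, 14, 8]
After line 3 (pop(2) -> b = 14): lst = [13, 5, 8]
After line 4 (pop(0) -> c = 13): lst = [5, 8]

[5, 8]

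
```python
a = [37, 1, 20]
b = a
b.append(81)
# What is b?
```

After line 1: a = [37, 1, 20]
After line 2 (b = a is an alias, same object): a = [37, 1, 20], b = [37, 1, 20]
After line 3 (b.append mutates the shared list): a = [37, 1, 20, 81], b = [37, 1, 20, 81]

[37, 1, 20, 81]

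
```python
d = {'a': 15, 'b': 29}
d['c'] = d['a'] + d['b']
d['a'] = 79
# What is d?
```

After line 1: d = {'a': 15, 'b': 29}
After line 2 (d['c'] = 15 + 29): d = {'a': 15, 'b': 29, 'c': 44}
After line 3: d = {'a': 79, 'b': 29, 'c': 44}

{'a': 79, 'b': 29, 'c': 44}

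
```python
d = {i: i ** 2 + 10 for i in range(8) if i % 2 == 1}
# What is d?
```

{1: 11, 3: 19, 5: 35, 7: 59}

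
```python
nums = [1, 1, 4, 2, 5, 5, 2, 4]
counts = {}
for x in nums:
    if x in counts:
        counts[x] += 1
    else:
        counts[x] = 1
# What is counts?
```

Initial: counts = {}, nums = [1, 1, 4, 2, 5, 5, 2, 4]
See 1: counts = {1: 1}
See 1: counts = {1: 2}
See 4: counts = {1: 2, 4: 1}
See 2: counts = {1: 2, 4: 1, 2: 1}
See 5: counts = {1: 2, 4: 1, 2: 1, 5: 1}
See 5: counts = {1: 2, 4: 1, 2: 1, 5: 2}
See 2: counts = {1: 2, 4: 1, 2: 2, 5: 2}
See 4: counts = {1: 2, 4: 2, 2: 2, 5: 2}

{1: 2, 4: 2, 2: 2, 5: 2}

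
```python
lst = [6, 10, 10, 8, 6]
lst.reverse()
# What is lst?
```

[6, 8, 10, 10, 6]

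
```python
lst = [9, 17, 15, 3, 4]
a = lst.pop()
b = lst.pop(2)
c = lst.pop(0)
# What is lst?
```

After line 1: lst = [9, 17, 15, 3, 4]
After line 2 (pop() -> a = 4): lst = [9, 17, 15, 3]
After line 3 (pop(2) -> b = 15): lst = [9, 17, 3]
After line 4 (pop(0) -> c = 9): lst = [17, 3]

[17, 3]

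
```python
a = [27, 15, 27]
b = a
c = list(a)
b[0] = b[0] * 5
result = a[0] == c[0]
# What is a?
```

After line 1: a = [27, 15, 27]
After line 2 (b = a, alias): a = [27, 15, 27], b = [27, 15, 27]
After line 3 (c = list(a) is a copy, new object): c = [27, 15, 27]
After line 4 (b[0] = 27 * 5 = 135; mutates shared a/b): a = b = [135, 15, 27], c = [27, 15, 27]
After line 5 (a[0] = 135, c[0] = 27; result = False)

[135, 15, 27]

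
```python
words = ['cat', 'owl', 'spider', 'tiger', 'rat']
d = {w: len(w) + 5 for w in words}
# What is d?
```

{'cat': 8, 'owl': 8, 'spider': 11, 'tiger': 10, 'rat': 8}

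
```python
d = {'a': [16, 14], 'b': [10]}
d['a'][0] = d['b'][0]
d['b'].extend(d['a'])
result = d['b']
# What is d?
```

After line 1: d = {'a': [16, 14], 'b': [10]}
After line 2 (a[0] = b[0] = 10): d = {'a': [10, 14], 'b': [10]}
After line 3 (b.extend(a) appends [10, 14]): d = {'a': [10, 14], 'b': [10, 10, 14]}
After line 4: result = d['b'] = [10, 10, 14]

{'a': [10, 14], 'b': [10, 10, 14]}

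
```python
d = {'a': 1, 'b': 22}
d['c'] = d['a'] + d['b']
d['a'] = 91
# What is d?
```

After line 1: d = {'a': 1, 'b': 22}
After line 2 (d['c'] = 1 + 22): d = {'a': 1, 'b': 22, 'c': 23}
After line 3: d = {'a': 91, 'b': 22, 'c': 23}

{'a': 91, 'b': 22, 'c': 23}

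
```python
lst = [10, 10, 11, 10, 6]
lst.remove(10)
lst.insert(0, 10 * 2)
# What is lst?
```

After line 1: lst = [10, 10, 11, 10, 6]
After line 2 (remove first 10): lst = [10, 11, 10, 6]
After line 3 (insert 20 at index 0): lst = [20, 10, 11, 10, 6]

[20, 10, 11, 10, 6]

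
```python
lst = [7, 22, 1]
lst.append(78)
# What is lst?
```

[7, 22, 1, 78]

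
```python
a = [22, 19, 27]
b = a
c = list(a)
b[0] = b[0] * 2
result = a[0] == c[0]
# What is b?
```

After line 1: a = [22, 19, 27]
After line 2 (b = a, alias): a = [22, 19, 27], b = [22, 19, 27]
After line 3 (c = list(a) is a copy, new object): c = [22, 19, 27]
After line 4 (b[0] = 22 * 2 = 44; mutates shared a/b): a = b = [44, 19, 27], c = [22, 19, 27]
After line 5 (a[0] = 44, c[0] = 22; result = False)

[44, 19, 27]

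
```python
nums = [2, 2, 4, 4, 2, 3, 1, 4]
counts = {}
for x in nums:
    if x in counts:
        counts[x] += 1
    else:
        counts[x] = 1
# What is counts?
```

Initial: counts = {}, nums = [2, 2, 4, 4, 2, 3, 1, 4]
See 2: counts = {2: 1}
See 2: counts = {2: 2}
See 4: counts = {2: 2, 4: 1}
See 4: counts = {2: 2, 4: 2}
See 2: counts = {2: 3, 4: 2}
See 3: counts = {2: 3, 4: 2, 3: 1}
See 1: counts = {2: 3, 4: 2, 3: 1, 1: 1}
See 4: counts = {2: 3, 4: 3, 3: 1, 1: 1}

{2: 3, 4: 3, 3: 1, 1: 1}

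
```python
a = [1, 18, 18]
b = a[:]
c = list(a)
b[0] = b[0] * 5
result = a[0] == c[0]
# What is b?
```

After line 1: a = [1, 18, 18]
After line 2 (b = a[:], copy): a = [1, 18, 18], b = [1, 18, 18]
After line 3 (c = list(a) is a copy, new object): c = [1, 18, 18]
After line 4 (b[0] = 1 * 5 = 5; only b mutates (copy)): a = [1, 18, 18], b = [5, 18, 18], c = [1, 18, 18]
After line 5 (a[0] = 1, c[0] = 1; result = True)

[5, 18, 18]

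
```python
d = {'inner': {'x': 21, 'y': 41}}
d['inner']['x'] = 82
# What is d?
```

After line 1: d = {'inner': {'x': 21, 'y': 41}}
After line 2 (inner x overwritten): d = {'inner': {'x': 82, 'y': 41}}

{'inner': {'x': 82, 'y': 41}}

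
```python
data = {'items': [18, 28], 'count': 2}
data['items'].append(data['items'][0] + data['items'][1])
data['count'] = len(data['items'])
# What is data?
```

After line 1: data = {'items': [18, 28], 'count': 2}
After line 2 (append 18 + 28 = 46): data = {'items': [18, 28, 46], 'count': 2}
After line 3 (count = len(items) = 3): data = {'items': [18, 28, 46], 'count': 3}

{'items': [18, 28, 46], 'count': 3}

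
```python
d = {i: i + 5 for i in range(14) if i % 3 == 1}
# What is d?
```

{1: 6, 4: 9, 7: 12, 10: 15, 13: 18}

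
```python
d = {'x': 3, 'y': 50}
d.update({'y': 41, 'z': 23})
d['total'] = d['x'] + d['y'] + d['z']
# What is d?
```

After line 1: d = {'x': 3, 'y': 50}
After line 2 (y overwritten, z added): d = {'x': 3, 'y': 41, 'z': 23}
After line 3 (total = 3 + 41 + 23 = 67): d = {'x': 3, 'y': 41, 'z': 23, 'total': 67}

{'x': 3, 'y': 41, 'z': 23, 'total': 67}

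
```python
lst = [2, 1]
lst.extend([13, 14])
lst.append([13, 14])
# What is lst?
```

After line 1: lst = [2, 1]
After line 2 (extend unpacks [13, 14]): lst = [2, 1, 13, 14]
After line 3 (append adds [13, 14] as single element): lst = [2, 1, 13, 14, [13, 14]]

[2, 1, 13, 14, [13, 14]]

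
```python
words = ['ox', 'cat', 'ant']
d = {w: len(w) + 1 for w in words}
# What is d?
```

{'ox': 3, 'cat': 4, 'ant': 4}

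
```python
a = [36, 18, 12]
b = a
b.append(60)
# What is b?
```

After line 1: a = [36, 18, 12]
After line 2 (b = a is an alias, same object): a = [36, 18, 12], b = [36, 18, 12]
After line 3 (b.append mutates the shared list): a = [36, 18, 12, 60], b = [36, 18, 12, 60]

[36, 18, 12, 60]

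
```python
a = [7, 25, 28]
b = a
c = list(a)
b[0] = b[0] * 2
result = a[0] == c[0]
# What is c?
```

After line 1: a = [7, 25, 28]
After line 2 (b = a, alias): a = [7, 25, 28], b = [7, 25, 28]
After line 3 (c = list(a) is a copy, new object): c = [7, 25, 28]
After line 4 (b[0] = 7 * 2 = 14; mutates shared a/b): a = b = [14, 25, 28], c = [7, 25, 28]
After line 5 (a[0] = 14, c[0] = 7; result = False)

[7, 25, 28]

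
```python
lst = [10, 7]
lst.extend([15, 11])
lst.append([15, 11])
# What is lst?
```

After line 1: lst = [10, 7]
After line 2 (extend unpacks [15, 11]): lst = [10, 7, 15, 11]
After line 3 (append adds [15, 11] as single element): lst = [10, 7, 15, 11, [15, 11]]

[10, 7, 15, 11, [15, 11]]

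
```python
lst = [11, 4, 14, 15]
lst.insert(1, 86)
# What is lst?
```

[11, 86, 4, 14, 15]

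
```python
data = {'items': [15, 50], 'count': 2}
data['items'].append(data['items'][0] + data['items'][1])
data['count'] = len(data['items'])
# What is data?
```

After line 1: data = {'items': [15, 50], 'count': 2}
After line 2 (append 15 + 50 = 65): data = {'items': [15, 50, 65], 'count': 2}
After line 3 (count = len(items) = 3): data = {'items': [15, 50, 65], 'count': 3}

{'items': [15, 50, 65], 'count': 3}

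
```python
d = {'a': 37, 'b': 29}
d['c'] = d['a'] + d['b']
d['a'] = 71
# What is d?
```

After line 1: d = {'a': 37, 'b': 29}
After line 2 (d['c'] = 37 + 29): d = {'a': 37, 'b': 29, 'c': 66}
After line 3: d = {'a': 71, 'b': 29, 'c': 66}

{'a': 71, 'b': 29, 'c': 66}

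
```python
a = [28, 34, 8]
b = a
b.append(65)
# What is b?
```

After line 1: a = [28, 34, 8]
After line 2 (b = a is an alias, same object): a = [28, 34, 8], b = [28, 34, 8]
After line 3 (b.append mutates the shared list): a = [28, 34, 8, 65], b = [28, 34, 8, 65]

[28, 34, 8, 65]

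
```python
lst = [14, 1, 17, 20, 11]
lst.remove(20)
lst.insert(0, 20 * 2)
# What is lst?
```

After line 1: lst = [14, 1, 17, 20, 11]
After line 2 (remove first 20): lst = [14, 1, 17, 11]
After line 3 (insert 40 at index 0): lst = [40, 14, 1, 17, 11]

[40, 14, 1, 17, 11]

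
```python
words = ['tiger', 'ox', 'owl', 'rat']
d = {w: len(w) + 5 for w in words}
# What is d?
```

{'tiger': 10, 'ox': 7, 'owl': 8, 'rat': 8}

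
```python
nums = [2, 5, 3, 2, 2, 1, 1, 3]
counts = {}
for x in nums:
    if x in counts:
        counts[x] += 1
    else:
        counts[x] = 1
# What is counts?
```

Initial: counts = {}, nums = [2, 5, 3, 2, 2, 1, 1, 3]
See 2: counts = {2: 1}
See 5: counts = {2: 1, 5: 1}
See 3: counts = {2: 1, 5: 1, 3: 1}
See 2: counts = {2: 2, 5: 1, 3: 1}
See 2: counts = {2: 3, 5: 1, 3: 1}
See 1: counts = {2: 3, 5: 1, 3: 1, 1: 1}
See 1: counts = {2: 3, 5: 1, 3: 1, 1: 2}
See 3: counts = {2: 3, 5: 1, 3: 2, 1: 2}

{2: 3, 5: 1, 3: 2, 1: 2}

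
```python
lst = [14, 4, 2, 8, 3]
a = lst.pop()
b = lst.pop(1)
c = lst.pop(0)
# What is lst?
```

After line 1: lst = [14, 4, 2, 8, 3]
After line 2 (pop() -> a = 3): lst = [14, 4, 2, 8]
After line 3 (pop(1) -> b = 4): lst = [14, 2, 8]
After line 4 (pop(0) -> c = 14): lst = [2, 8]

[2, 8]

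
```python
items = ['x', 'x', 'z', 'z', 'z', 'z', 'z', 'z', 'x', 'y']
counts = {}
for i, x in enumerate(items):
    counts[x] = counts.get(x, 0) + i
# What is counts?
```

Initial: counts = {}, items = ['x', 'x', 'z', 'z', 'z', 'z', 'z', 'z', 'x', 'y']
i=0, x='x': counts = {'x': 0}
i=1, x='x': counts = {'x': 1}
i=2, x='z': counts = {'x': 1, 'z': 2}
i=3, x='z': counts = {'x': 1, 'z': 5}
i=4, x='z': counts = {'x': 1, 'z': 9}
i=5, x='z': counts = {'x': 1, 'z': 14}
i=6, x='z': counts = {'x': 1, 'z': 20}
i=7, x='z': counts = {'x': 1, 'z': 27}
i=8, x='x': counts = {'x': 9, 'z': 27}
i=9, x='y': counts = {'x': 9, 'z': 27, 'y': 9}

{'x': 9, 'z': 27, 'y': 9}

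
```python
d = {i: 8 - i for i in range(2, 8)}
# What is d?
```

{2: 6, 3: 5, 4: 4, 5: 3, 6: 2, 7: 1}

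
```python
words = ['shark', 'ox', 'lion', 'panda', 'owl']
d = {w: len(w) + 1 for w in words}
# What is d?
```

{'shark': 6, 'ox': 3, 'lion': 5, 'panda': 6, 'owl': 4}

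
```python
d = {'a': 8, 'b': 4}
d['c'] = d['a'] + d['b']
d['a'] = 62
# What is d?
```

After line 1: d = {'a': 8, 'b': 4}
After line 2 (d['c'] = 8 + 4): d = {'a': 8, 'b': 4, 'c': 12}
After line 3: d = {'a': 62, 'b': 4, 'c': 12}

{'a': 62, 'b': 4, 'c': 12}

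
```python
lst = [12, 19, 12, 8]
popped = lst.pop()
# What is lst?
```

[12, 19, 12]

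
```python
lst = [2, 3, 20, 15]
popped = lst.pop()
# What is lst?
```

[2, 3, 20]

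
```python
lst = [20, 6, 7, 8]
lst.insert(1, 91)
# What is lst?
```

[20, 91, 6, 7, 8]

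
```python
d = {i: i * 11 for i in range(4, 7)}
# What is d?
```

{4: 44, 5: 55, 6: 66}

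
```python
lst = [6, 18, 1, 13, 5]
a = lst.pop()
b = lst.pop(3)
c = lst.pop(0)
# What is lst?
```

After line 1: lst = [6, 18, 1, 13, 5]
After line 2 (pop() -> a = 5): lst = [6, 18, 1, 13]
After line 3 (pop(3) -> b = 13): lst = [6, 18, 1]
After line 4 (pop(0) -> c = 6): lst = [18, 1]

[18, 1]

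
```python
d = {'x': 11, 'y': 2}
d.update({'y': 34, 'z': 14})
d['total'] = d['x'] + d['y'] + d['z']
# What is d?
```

After line 1: d = {'x': 11, 'y': 2}
After line 2 (y overwritten, z added): d = {'x': 11, 'y': 34, 'z': 14}
After line 3 (total = 11 + 34 + 14 = 59): d = {'x': 11, 'y': 34, 'z': 14, 'total': 59}

{'x': 11, 'y': 34, 'z': 14, 'total': 59}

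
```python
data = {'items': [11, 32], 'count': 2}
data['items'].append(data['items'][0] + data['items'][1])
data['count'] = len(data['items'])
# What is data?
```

After line 1: data = {'items': [11, 32], 'count': 2}
After line 2 (append 11 + 32 = 43): data = {'items': [11, 32, 43], 'count': 2}
After line 3 (count = len(items) = 3): data = {'items': [11, 32, 43], 'count': 3}

{'items': [11, 32, 43], 'count': 3}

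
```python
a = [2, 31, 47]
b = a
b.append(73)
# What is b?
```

After line 1: a = [2, 31, 47]
After line 2 (b = a is an alias, same object): a = [2, 31, 47], b = [2, 31, 47]
After line 3 (b.append mutates the shared list): a = [2, 31, 47, 73], b = [2, 31, 47, 73]

[2, 31, 47, 73]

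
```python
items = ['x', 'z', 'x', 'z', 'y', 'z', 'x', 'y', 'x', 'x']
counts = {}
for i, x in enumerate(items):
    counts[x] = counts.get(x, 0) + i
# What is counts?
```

Initial: counts = {}, items = ['x', 'z', 'x', 'z', 'y', 'z', 'x', 'y', 'x', 'x']
i=0, x='x': counts = {'x': 0}
i=1, x='z': counts = {'x': 0, 'z': 1}
i=2, x='x': counts = {'x': 2, 'z': 1}
i=3, x='z': counts = {'x': 2, 'z': 4}
i=4, x='y': counts = {'x': 2, 'z': 4, 'y': 4}
i=5, x='z': counts = {'x': 2, 'z': 9, 'y': 4}
i=6, x='x': counts = {'x': 8, 'z': 9, 'y': 4}
i=7, x='y': counts = {'x': 8, 'z': 9, 'y': 11}
i=8, x='x': counts = {'x': 16, 'z': 9, 'y': 11}
i=9, x='x': counts = {'x': 25, 'z': 9, 'y': 11}

{'x': 25, 'z': 9, 'y': 11}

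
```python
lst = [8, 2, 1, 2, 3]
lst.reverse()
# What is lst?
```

[3, 2, 1, 2, 8]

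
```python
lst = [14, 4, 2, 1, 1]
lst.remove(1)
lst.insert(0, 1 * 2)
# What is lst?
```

After line 1: lst = [14, 4, 2, 1, 1]
After line 2 (remove first 1): lst = [14, 4, 2, 1]
After line 3 (insert 2 at index 0): lst = [2, 14, 4, 2, 1]

[2, 14, 4, 2, 1]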